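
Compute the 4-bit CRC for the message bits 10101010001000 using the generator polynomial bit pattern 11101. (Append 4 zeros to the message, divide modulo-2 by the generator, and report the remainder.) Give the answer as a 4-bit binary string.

Append 4 zeros: 101010100010000000. Divide by 11101 (XOR where the leading bit is 1):
  pos 0: 10101 XOR 11101 = 01000
  pos 1: 10000 XOR 11101 = 01101
  pos 2: 11011 XOR 11101 = 00110
  pos 4: 11000 XOR 11101 = 00101
  pos 6: 10101 XOR 11101 = 01000
  pos 7: 10000 XOR 11101 = 01101
  pos 8: 11010 XOR 11101 = 00111
  pos 10: 11100 XOR 11101 = 00001
Remainder (last 4 bits) = 1000. This is the CRC / FCS.

1000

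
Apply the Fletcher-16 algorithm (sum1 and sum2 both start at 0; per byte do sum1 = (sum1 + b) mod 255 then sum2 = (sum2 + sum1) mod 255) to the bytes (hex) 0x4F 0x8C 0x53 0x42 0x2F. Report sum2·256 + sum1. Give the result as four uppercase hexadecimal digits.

6CA0

Running sums (mod 255):
  after byte 0 (0x4F): sum1=79, sum2=79
  after byte 1 (0x8C): sum1=219, sum2=43
  after byte 2 (0x53): sum1=47, sum2=90
  after byte 3 (0x42): sum1=113, sum2=203
  after byte 4 (0x2F): sum1=160, sum2=108
Checksum = sum2·256 + sum1 = 108·256 + 160 = 27808 = 0x6CA0.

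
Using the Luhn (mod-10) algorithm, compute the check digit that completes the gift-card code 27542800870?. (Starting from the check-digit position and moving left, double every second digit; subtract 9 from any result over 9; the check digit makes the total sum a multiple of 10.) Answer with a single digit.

Partial digits right→left: 0 7 8 0 0 8 2 4 5 7 2
Double every second digit counting from the check-digit position (so the 1st, 3rd, 5th, ... of the partial from the right).
  doubled (with −9 where >9): 0 7 0 4 1 4 → sum 16
  kept as-is: 7 0 8 4 7 → sum 26
Total = 16 + 26 = 42.
Check digit = (10 − (42 mod 10)) mod 10 = 8.

8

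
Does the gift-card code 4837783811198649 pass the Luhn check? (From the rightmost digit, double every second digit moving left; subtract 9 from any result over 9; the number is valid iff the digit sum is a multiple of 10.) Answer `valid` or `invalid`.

From the right, keep odd positions and double even positions (subtract 9 from any doubled value over 9):
  doubled (positions 2,4,...): 8 7 2 2 6 5 6 8 → sum 44
  kept (positions 1,3,...): 9 6 9 1 8 8 7 8 → sum 56
Total = 100.
100 mod 10 = 0, so the number is valid.

valid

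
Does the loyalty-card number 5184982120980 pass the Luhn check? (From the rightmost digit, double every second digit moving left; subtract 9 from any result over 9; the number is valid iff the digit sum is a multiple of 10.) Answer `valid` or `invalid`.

invalid

From the right, keep odd positions and double even positions (subtract 9 from any doubled value over 9):
  doubled (positions 2,4,...): 7 0 2 7 8 2 → sum 26
  kept (positions 1,3,...): 0 9 2 2 9 8 5 → sum 35
Total = 61.
61 mod 10 = 1, so the number is invalid.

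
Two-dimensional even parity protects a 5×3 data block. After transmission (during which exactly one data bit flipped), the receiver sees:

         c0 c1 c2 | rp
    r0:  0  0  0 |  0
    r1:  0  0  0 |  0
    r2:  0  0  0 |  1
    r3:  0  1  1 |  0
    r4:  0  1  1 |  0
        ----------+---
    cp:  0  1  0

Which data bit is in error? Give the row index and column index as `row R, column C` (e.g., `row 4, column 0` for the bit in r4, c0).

Recompute each row's even parity and compare to rp:
  r0: data parity 0, sent rp 0 → ok
  r1: data parity 0, sent rp 0 → ok
  r2: data parity 0, sent rp 1 → mismatch
  r3: data parity 0, sent rp 0 → ok
  r4: data parity 0, sent rp 0 → ok
Recompute each column's even parity and compare to cp:
  c0: data parity 0, sent cp 0 → ok
  c1: data parity 0, sent cp 1 → mismatch
  c2: data parity 0, sent cp 0 → ok
Exactly one row (r2) and one column (c1) fail → the flipped bit is at their intersection.

row 2, column 1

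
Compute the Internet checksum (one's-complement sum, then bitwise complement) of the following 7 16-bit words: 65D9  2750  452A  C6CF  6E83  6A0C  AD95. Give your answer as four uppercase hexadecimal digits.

One's-complement addition (fold any carry out of bit 15 back into bit 0):
  0x65D9 + 0x2750 = 0x08D29
  0x8D29 + 0x452A = 0x0D253
  0xD253 + 0xC6CF = 0x19922 → wrap carry → 0x9923
  0x9923 + 0x6E83 = 0x107A6 → wrap carry → 0x07A7
  0x07A7 + 0x6A0C = 0x071B3
  0x71B3 + 0xAD95 = 0x11F48 → wrap carry → 0x1F49
One's-complement sum = 0x1F49.
Checksum = ~0x1F49 & 0xFFFF = 0xE0B6.

E0B6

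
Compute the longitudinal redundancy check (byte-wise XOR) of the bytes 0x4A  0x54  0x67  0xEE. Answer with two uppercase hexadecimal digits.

XOR the bytes together:
  start with 0x4A
  0x4A ⊕ 0x54 = 0x1E
  0x1E ⊕ 0x67 = 0x79
  0x79 ⊕ 0xEE = 0x97

97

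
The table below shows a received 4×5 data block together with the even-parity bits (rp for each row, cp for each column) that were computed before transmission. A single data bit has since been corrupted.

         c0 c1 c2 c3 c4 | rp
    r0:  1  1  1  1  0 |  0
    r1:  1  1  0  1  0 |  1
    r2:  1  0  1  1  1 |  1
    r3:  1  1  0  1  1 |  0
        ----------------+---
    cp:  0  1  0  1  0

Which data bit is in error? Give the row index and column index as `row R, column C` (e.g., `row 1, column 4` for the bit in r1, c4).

Recompute each row's even parity and compare to rp:
  r0: data parity 0, sent rp 0 → ok
  r1: data parity 1, sent rp 1 → ok
  r2: data parity 0, sent rp 1 → mismatch
  r3: data parity 0, sent rp 0 → ok
Recompute each column's even parity and compare to cp:
  c0: data parity 0, sent cp 0 → ok
  c1: data parity 1, sent cp 1 → ok
  c2: data parity 0, sent cp 0 → ok
  c3: data parity 0, sent cp 1 → mismatch
  c4: data parity 0, sent cp 0 → ok
Exactly one row (r2) and one column (c3) fail → the flipped bit is at their intersection.

row 2, column 3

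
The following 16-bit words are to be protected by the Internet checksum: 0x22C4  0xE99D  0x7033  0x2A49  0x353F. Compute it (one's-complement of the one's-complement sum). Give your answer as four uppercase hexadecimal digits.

23E2

One's-complement addition (fold any carry out of bit 15 back into bit 0):
  0x22C4 + 0xE99D = 0x10C61 → wrap carry → 0x0C62
  0x0C62 + 0x7033 = 0x07C95
  0x7C95 + 0x2A49 = 0x0A6DE
  0xA6DE + 0x353F = 0x0DC1D
One's-complement sum = 0xDC1D.
Checksum = ~0xDC1D & 0xFFFF = 0x23E2.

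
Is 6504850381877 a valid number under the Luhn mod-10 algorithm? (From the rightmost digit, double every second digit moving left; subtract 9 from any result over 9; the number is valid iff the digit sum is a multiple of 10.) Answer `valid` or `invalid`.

From the right, keep odd positions and double even positions (subtract 9 from any doubled value over 9):
  doubled (positions 2,4,...): 5 2 6 1 8 1 → sum 23
  kept (positions 1,3,...): 7 8 8 0 8 0 6 → sum 37
Total = 60.
60 mod 10 = 0, so the number is valid.

valid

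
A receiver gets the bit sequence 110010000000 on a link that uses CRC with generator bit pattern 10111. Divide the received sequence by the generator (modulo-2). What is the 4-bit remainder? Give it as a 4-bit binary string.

1110

Modulo-2 division of 110010000000 by 10111:
  pos 0: 11001 XOR 10111 = 01110
  pos 1: 11100 XOR 10111 = 01011
  pos 2: 10110 XOR 10111 = 00001
  pos 6: 10000 XOR 10111 = 00111
Remainder = 1110 (nonzero — an error is detected).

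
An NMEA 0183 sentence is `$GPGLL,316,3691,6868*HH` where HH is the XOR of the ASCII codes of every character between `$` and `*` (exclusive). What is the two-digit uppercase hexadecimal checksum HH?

XOR the ASCII codes of the payload characters:
  'G' = 0x47 → acc = 0x47
  'P' = 0x50 → acc = 0x17
  'G' = 0x47 → acc = 0x50
  'L' = 0x4C → acc = 0x1C
  'L' = 0x4C → acc = 0x50
  ',' = 0x2C → acc = 0x7C
  '3' = 0x33 → acc = 0x4F
  '1' = 0x31 → acc = 0x7E
  '6' = 0x36 → acc = 0x48
  ',' = 0x2C → acc = 0x64
  '3' = 0x33 → acc = 0x57
  '6' = 0x36 → acc = 0x61
  '9' = 0x39 → acc = 0x58
  '1' = 0x31 → acc = 0x69
  ',' = 0x2C → acc = 0x45
  '6' = 0x36 → acc = 0x73
  '8' = 0x38 → acc = 0x4B
  '6' = 0x36 → acc = 0x7D
  '8' = 0x38 → acc = 0x45
Checksum = 0x45.

45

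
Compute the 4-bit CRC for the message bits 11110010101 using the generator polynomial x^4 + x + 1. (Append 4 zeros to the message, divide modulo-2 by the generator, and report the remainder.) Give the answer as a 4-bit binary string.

1111

Append 4 zeros: 111100101010000. Divide by 10011 (XOR where the leading bit is 1):
  pos 0: 11110 XOR 10011 = 01101
  pos 1: 11010 XOR 10011 = 01001
  pos 2: 10011 XOR 10011 = 00000
  pos 8: 10100 XOR 10011 = 00111
  pos 10: 11100 XOR 10011 = 01111
Remainder (last 4 bits) = 1111. This is the CRC / FCS.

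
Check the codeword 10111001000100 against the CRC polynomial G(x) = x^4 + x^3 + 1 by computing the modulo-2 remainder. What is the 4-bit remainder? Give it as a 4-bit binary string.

1111

Modulo-2 division of 10111001000100 by 11001:
  pos 0: 10111 XOR 11001 = 01110
  pos 1: 11100 XOR 11001 = 00101
  pos 3: 10101 XOR 11001 = 01100
  pos 4: 11000 XOR 11001 = 00001
  pos 8: 10010 XOR 11001 = 01011
  pos 9: 10110 XOR 11001 = 01111
Remainder = 1111 (nonzero — an error is detected).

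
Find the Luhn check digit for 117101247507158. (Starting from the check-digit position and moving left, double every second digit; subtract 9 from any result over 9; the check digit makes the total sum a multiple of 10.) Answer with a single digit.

Partial digits right→left: 8 5 1 7 0 5 7 4 2 1 0 1 7 1 1
Double every second digit counting from the check-digit position (so the 1st, 3rd, 5th, ... of the partial from the right).
  doubled (with −9 where >9): 7 2 0 5 4 0 5 2 → sum 25
  kept as-is: 5 7 5 4 1 1 1 → sum 24
Total = 25 + 24 = 49.
Check digit = (10 − (49 mod 10)) mod 10 = 1.

1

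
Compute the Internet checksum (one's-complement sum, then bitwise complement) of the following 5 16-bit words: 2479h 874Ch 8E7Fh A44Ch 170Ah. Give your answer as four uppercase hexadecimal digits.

0A64

One's-complement addition (fold any carry out of bit 15 back into bit 0):
  0x2479 + 0x874C = 0x0ABC5
  0xABC5 + 0x8E7F = 0x13A44 → wrap carry → 0x3A45
  0x3A45 + 0xA44C = 0x0DE91
  0xDE91 + 0x170A = 0x0F59B
One's-complement sum = 0xF59B.
Checksum = ~0xF59B & 0xFFFF = 0x0A64.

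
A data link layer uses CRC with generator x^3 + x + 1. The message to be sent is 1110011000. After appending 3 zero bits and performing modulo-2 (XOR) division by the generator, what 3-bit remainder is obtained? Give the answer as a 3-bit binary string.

110

Append 3 zeros: 1110011000000. Divide by 1011 (XOR where the leading bit is 1):
  pos 0: 1110 XOR 1011 = 0101
  pos 1: 1010 XOR 1011 = 0001
  pos 4: 1110 XOR 1011 = 0101
  pos 5: 1010 XOR 1011 = 0001
  pos 8: 1000 XOR 1011 = 0011
Remainder (last 3 bits) = 110. This is the CRC / FCS.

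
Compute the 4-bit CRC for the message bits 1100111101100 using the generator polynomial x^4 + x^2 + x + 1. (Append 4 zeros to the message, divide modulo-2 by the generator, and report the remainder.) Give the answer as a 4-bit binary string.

1001

Append 4 zeros: 11001111011000000. Divide by 10111 (XOR where the leading bit is 1):
  pos 0: 11001 XOR 10111 = 01110
  pos 1: 11101 XOR 10111 = 01010
  pos 2: 10101 XOR 10111 = 00010
  pos 5: 10101 XOR 10111 = 00010
  pos 8: 10100 XOR 10111 = 00011
  pos 11: 11000 XOR 10111 = 01111
  pos 12: 11110 XOR 10111 = 01001
Remainder (last 4 bits) = 1001. This is the CRC / FCS.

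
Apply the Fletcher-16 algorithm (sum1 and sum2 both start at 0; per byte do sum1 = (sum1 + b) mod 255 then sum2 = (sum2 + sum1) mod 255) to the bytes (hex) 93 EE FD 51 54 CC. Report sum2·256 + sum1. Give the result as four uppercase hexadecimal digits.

81F2

Running sums (mod 255):
  after byte 0 (93): sum1=147, sum2=147
  after byte 1 (EE): sum1=130, sum2=22
  after byte 2 (FD): sum1=128, sum2=150
  after byte 3 (51): sum1=209, sum2=104
  after byte 4 (54): sum1=38, sum2=142
  after byte 5 (CC): sum1=242, sum2=129
Checksum = sum2·256 + sum1 = 129·256 + 242 = 33266 = 0x81F2.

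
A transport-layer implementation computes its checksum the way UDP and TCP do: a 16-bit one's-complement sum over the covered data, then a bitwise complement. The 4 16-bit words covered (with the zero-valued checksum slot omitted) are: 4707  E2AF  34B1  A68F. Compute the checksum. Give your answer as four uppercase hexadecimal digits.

One's-complement addition (fold any carry out of bit 15 back into bit 0):
  0x4707 + 0xE2AF = 0x129B6 → wrap carry → 0x29B7
  0x29B7 + 0x34B1 = 0x05E68
  0x5E68 + 0xA68F = 0x104F7 → wrap carry → 0x04F8
One's-complement sum = 0x04F8.
Checksum = ~0x04F8 & 0xFFFF = 0xFB07.

FB07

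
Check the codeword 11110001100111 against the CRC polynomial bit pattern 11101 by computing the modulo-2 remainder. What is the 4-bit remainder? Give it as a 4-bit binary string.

0010

Modulo-2 division of 11110001100111 by 11101:
  pos 0: 11110 XOR 11101 = 00011
  pos 3: 11001 XOR 11101 = 00100
  pos 5: 10010 XOR 11101 = 01111
  pos 6: 11110 XOR 11101 = 00011
  pos 9: 11111 XOR 11101 = 00010
Remainder = 0010 (nonzero — an error is detected).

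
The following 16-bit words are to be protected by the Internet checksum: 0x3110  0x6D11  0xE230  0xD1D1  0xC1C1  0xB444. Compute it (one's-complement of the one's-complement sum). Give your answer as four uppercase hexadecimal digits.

One's-complement addition (fold any carry out of bit 15 back into bit 0):
  0x3110 + 0x6D11 = 0x09E21
  0x9E21 + 0xE230 = 0x18051 → wrap carry → 0x8052
  0x8052 + 0xD1D1 = 0x15223 → wrap carry → 0x5224
  0x5224 + 0xC1C1 = 0x113E5 → wrap carry → 0x13E6
  0x13E6 + 0xB444 = 0x0C82A
One's-complement sum = 0xC82A.
Checksum = ~0xC82A & 0xFFFF = 0x37D5.

37D5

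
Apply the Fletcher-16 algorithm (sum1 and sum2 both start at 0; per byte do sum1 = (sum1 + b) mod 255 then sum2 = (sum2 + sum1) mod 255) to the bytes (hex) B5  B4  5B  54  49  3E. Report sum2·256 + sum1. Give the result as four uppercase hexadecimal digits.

05A1

Running sums (mod 255):
  after byte 0 (B5): sum1=181, sum2=181
  after byte 1 (B4): sum1=106, sum2=32
  after byte 2 (5B): sum1=197, sum2=229
  after byte 3 (54): sum1=26, sum2=0
  after byte 4 (49): sum1=99, sum2=99
  after byte 5 (3E): sum1=161, sum2=5
Checksum = sum2·256 + sum1 = 5·256 + 161 = 1441 = 0x05A1.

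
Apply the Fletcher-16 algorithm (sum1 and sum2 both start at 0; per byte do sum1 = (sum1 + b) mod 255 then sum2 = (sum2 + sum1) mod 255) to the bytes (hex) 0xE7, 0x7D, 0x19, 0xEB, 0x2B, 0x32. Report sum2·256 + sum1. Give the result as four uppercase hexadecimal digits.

93C7

Running sums (mod 255):
  after byte 0 (0xE7): sum1=231, sum2=231
  after byte 1 (0x7D): sum1=101, sum2=77
  after byte 2 (0x19): sum1=126, sum2=203
  after byte 3 (0xEB): sum1=106, sum2=54
  after byte 4 (0x2B): sum1=149, sum2=203
  after byte 5 (0x32): sum1=199, sum2=147
Checksum = sum2·256 + sum1 = 147·256 + 199 = 37831 = 0x93C7.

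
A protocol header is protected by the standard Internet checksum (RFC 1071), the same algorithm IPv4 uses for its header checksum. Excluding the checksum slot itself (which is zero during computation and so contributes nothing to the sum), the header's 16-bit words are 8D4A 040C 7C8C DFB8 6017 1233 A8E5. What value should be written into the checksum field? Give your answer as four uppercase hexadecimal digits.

One's-complement addition (fold any carry out of bit 15 back into bit 0):
  0x8D4A + 0x040C = 0x09156
  0x9156 + 0x7C8C = 0x10DE2 → wrap carry → 0x0DE3
  0x0DE3 + 0xDFB8 = 0x0ED9B
  0xED9B + 0x6017 = 0x14DB2 → wrap carry → 0x4DB3
  0x4DB3 + 0x1233 = 0x05FE6
  0x5FE6 + 0xA8E5 = 0x108CB → wrap carry → 0x08CC
One's-complement sum = 0x08CC.
Checksum = ~0x08CC & 0xFFFF = 0xF733.

F733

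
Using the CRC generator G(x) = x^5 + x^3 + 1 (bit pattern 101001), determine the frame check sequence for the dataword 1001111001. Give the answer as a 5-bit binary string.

10001

Append 5 zeros: 100111100100000. Divide by 101001 (XOR where the leading bit is 1):
  pos 0: 100111 XOR 101001 = 001110
  pos 2: 111010 XOR 101001 = 010011
  pos 3: 100110 XOR 101001 = 001111
  pos 5: 111110 XOR 101001 = 010111
  pos 6: 101110 XOR 101001 = 000111
  pos 9: 111000 XOR 101001 = 010001
Remainder (last 5 bits) = 10001. This is the CRC / FCS.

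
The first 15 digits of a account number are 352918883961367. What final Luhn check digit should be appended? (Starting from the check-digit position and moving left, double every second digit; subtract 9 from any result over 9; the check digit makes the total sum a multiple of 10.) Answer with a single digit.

Partial digits right→left: 7 6 3 1 6 9 3 8 8 8 1 9 2 5 3
Double every second digit counting from the check-digit position (so the 1st, 3rd, 5th, ... of the partial from the right).
  doubled (with −9 where >9): 5 6 3 6 7 2 4 6 → sum 39
  kept as-is: 6 1 9 8 8 9 5 → sum 46
Total = 39 + 46 = 85.
Check digit = (10 − (85 mod 10)) mod 10 = 5.

5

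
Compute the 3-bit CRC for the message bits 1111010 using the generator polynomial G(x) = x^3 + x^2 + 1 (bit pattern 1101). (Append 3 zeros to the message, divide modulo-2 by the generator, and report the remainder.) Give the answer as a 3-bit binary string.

Append 3 zeros: 1111010000. Divide by 1101 (XOR where the leading bit is 1):
  pos 0: 1111 XOR 1101 = 0010
  pos 2: 1001 XOR 1101 = 0100
  pos 3: 1000 XOR 1101 = 0101
  pos 4: 1010 XOR 1101 = 0111
  pos 5: 1110 XOR 1101 = 0011
Remainder (last 3 bits) = 110. This is the CRC / FCS.

110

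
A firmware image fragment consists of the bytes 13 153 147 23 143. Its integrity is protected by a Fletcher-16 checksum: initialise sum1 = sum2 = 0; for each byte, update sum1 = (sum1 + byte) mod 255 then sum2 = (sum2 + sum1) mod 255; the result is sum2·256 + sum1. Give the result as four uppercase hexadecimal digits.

Running sums (mod 255):
  after byte 0 (13): sum1=13, sum2=13
  after byte 1 (153): sum1=166, sum2=179
  after byte 2 (147): sum1=58, sum2=237
  after byte 3 (23): sum1=81, sum2=63
  after byte 4 (143): sum1=224, sum2=32
Checksum = sum2·256 + sum1 = 32·256 + 224 = 8416 = 0x20E0.

20E0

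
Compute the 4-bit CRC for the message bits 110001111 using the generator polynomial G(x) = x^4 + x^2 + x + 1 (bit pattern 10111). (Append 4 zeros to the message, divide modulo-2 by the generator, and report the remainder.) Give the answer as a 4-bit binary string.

Append 4 zeros: 1100011110000. Divide by 10111 (XOR where the leading bit is 1):
  pos 0: 11000 XOR 10111 = 01111
  pos 1: 11111 XOR 10111 = 01000
  pos 2: 10001 XOR 10111 = 00110
  pos 4: 11011 XOR 10111 = 01100
  pos 5: 11000 XOR 10111 = 01111
  pos 6: 11110 XOR 10111 = 01001
  pos 7: 10010 XOR 10111 = 00101
Remainder (last 4 bits) = 1010. This is the CRC / FCS.

1010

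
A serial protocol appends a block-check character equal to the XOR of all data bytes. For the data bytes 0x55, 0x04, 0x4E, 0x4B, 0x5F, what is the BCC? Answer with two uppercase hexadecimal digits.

0B

XOR the bytes together:
  start with 0x55
  0x55 ⊕ 0x04 = 0x51
  0x51 ⊕ 0x4E = 0x1F
  0x1F ⊕ 0x4B = 0x54
  0x54 ⊕ 0x5F = 0x0B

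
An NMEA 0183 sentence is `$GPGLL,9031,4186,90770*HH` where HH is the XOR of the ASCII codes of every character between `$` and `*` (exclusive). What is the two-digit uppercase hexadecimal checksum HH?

45

XOR the ASCII codes of the payload characters:
  'G' = 0x47 → acc = 0x47
  'P' = 0x50 → acc = 0x17
  'G' = 0x47 → acc = 0x50
  'L' = 0x4C → acc = 0x1C
  'L' = 0x4C → acc = 0x50
  ',' = 0x2C → acc = 0x7C
  '9' = 0x39 → acc = 0x45
  '0' = 0x30 → acc = 0x75
  '3' = 0x33 → acc = 0x46
  '1' = 0x31 → acc = 0x77
  ',' = 0x2C → acc = 0x5B
  '4' = 0x34 → acc = 0x6F
  '1' = 0x31 → acc = 0x5E
  '8' = 0x38 → acc = 0x66
  '6' = 0x36 → acc = 0x50
  ',' = 0x2C → acc = 0x7C
  '9' = 0x39 → acc = 0x45
  '0' = 0x30 → acc = 0x75
  '7' = 0x37 → acc = 0x42
  '7' = 0x37 → acc = 0x75
  '0' = 0x30 → acc = 0x45
Checksum = 0x45.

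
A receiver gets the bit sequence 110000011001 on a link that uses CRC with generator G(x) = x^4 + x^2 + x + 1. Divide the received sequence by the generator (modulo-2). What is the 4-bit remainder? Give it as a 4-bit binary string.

Modulo-2 division of 110000011001 by 10111:
  pos 0: 11000 XOR 10111 = 01111
  pos 1: 11110 XOR 10111 = 01001
  pos 2: 10010 XOR 10111 = 00101
  pos 4: 10111 XOR 10111 = 00000
Remainder = 0001 (nonzero — an error is detected).

0001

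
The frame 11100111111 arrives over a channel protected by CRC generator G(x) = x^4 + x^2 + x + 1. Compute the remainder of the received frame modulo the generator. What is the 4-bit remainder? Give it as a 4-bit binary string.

1000

Modulo-2 division of 11100111111 by 10111:
  pos 0: 11100 XOR 10111 = 01011
  pos 1: 10111 XOR 10111 = 00000
  pos 6: 11111 XOR 10111 = 01000
Remainder = 1000 (nonzero — an error is detected).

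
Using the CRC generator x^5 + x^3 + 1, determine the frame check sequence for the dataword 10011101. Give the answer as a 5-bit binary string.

Append 5 zeros: 1001110100000. Divide by 101001 (XOR where the leading bit is 1):
  pos 0: 100111 XOR 101001 = 001110
  pos 2: 111001 XOR 101001 = 010000
  pos 3: 100000 XOR 101001 = 001001
  pos 5: 100100 XOR 101001 = 001101
  pos 7: 110100 XOR 101001 = 011101
Remainder (last 5 bits) = 11101. This is the CRC / FCS.

11101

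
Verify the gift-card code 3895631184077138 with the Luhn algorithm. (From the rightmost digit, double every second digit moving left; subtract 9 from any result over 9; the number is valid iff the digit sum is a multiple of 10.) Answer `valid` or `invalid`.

From the right, keep odd positions and double even positions (subtract 9 from any doubled value over 9):
  doubled (positions 2,4,...): 6 5 0 7 2 3 9 6 → sum 38
  kept (positions 1,3,...): 8 1 7 4 1 3 5 8 → sum 37
Total = 75.
75 mod 10 = 5, so the number is invalid.

invalid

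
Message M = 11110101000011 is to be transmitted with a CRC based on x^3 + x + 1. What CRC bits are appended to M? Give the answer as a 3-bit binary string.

Append 3 zeros: 11110101000011000. Divide by 1011 (XOR where the leading bit is 1):
  pos 0: 1111 XOR 1011 = 0100
  pos 1: 1000 XOR 1011 = 0011
  pos 3: 1110 XOR 1011 = 0101
  pos 4: 1011 XOR 1011 = 0000
  pos 12: 1100 XOR 1011 = 0111
  pos 13: 1110 XOR 1011 = 0101
Remainder (last 3 bits) = 101. This is the CRC / FCS.

101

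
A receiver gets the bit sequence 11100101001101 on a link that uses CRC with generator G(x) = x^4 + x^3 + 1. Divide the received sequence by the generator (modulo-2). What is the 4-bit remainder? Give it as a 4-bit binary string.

Modulo-2 division of 11100101001101 by 11001:
  pos 0: 11100 XOR 11001 = 00101
  pos 2: 10110 XOR 11001 = 01111
  pos 3: 11111 XOR 11001 = 00110
  pos 5: 11000 XOR 11001 = 00001
  pos 9: 11101 XOR 11001 = 00100
Remainder = 0100 (nonzero — an error is detected).

0100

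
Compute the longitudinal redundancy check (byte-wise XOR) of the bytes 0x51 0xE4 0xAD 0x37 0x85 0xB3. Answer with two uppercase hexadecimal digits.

19

XOR the bytes together:
  start with 0x51
  0x51 ⊕ 0xE4 = 0xB5
  0xB5 ⊕ 0xAD = 0x18
  0x18 ⊕ 0x37 = 0x2F
  0x2F ⊕ 0x85 = 0xAA
  0xAA ⊕ 0xB3 = 0x19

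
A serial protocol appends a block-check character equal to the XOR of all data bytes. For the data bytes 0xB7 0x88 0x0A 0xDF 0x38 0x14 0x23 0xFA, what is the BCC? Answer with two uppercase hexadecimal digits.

1F

XOR the bytes together:
  start with 0xB7
  0xB7 ⊕ 0x88 = 0x3F
  0x3F ⊕ 0x0A = 0x35
  0x35 ⊕ 0xDF = 0xEA
  0xEA ⊕ 0x38 = 0xD2
  0xD2 ⊕ 0x14 = 0xC6
  0xC6 ⊕ 0x23 = 0xE5
  0xE5 ⊕ 0xFA = 0x1F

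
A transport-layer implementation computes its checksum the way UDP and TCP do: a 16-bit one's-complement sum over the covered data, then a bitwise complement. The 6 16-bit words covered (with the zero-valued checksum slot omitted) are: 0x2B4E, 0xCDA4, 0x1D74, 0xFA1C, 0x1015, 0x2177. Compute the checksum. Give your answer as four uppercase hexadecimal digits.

One's-complement addition (fold any carry out of bit 15 back into bit 0):
  0x2B4E + 0xCDA4 = 0x0F8F2
  0xF8F2 + 0x1D74 = 0x11666 → wrap carry → 0x1667
  0x1667 + 0xFA1C = 0x11083 → wrap carry → 0x1084
  0x1084 + 0x1015 = 0x02099
  0x2099 + 0x2177 = 0x04210
One's-complement sum = 0x4210.
Checksum = ~0x4210 & 0xFFFF = 0xBDEF.

BDEF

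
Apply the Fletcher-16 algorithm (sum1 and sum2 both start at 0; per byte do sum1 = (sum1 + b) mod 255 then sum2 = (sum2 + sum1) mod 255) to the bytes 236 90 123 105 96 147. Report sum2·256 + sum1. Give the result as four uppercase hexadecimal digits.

CF20

Running sums (mod 255):
  after byte 0 (236): sum1=236, sum2=236
  after byte 1 (90): sum1=71, sum2=52
  after byte 2 (123): sum1=194, sum2=246
  after byte 3 (105): sum1=44, sum2=35
  after byte 4 (96): sum1=140, sum2=175
  after byte 5 (147): sum1=32, sum2=207
Checksum = sum2·256 + sum1 = 207·256 + 32 = 53024 = 0xCF20.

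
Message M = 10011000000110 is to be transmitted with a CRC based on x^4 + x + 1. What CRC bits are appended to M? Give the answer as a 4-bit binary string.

1010

Append 4 zeros: 100110000001100000. Divide by 10011 (XOR where the leading bit is 1):
  pos 0: 10011 XOR 10011 = 00000
  pos 11: 11000 XOR 10011 = 01011
  pos 12: 10110 XOR 10011 = 00101
Remainder (last 4 bits) = 1010. This is the CRC / FCS.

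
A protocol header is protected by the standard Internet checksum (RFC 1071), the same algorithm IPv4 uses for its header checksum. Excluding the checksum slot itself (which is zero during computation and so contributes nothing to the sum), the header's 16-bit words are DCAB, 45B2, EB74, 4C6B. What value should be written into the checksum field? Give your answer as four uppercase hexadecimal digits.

A5C1

One's-complement addition (fold any carry out of bit 15 back into bit 0):
  0xDCAB + 0x45B2 = 0x1225D → wrap carry → 0x225E
  0x225E + 0xEB74 = 0x10DD2 → wrap carry → 0x0DD3
  0x0DD3 + 0x4C6B = 0x05A3E
One's-complement sum = 0x5A3E.
Checksum = ~0x5A3E & 0xFFFF = 0xA5C1.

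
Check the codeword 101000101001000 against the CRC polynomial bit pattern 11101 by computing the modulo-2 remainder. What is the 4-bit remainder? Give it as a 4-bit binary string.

Modulo-2 division of 101000101001000 by 11101:
  pos 0: 10100 XOR 11101 = 01001
  pos 1: 10010 XOR 11101 = 01111
  pos 2: 11111 XOR 11101 = 00010
  pos 5: 10010 XOR 11101 = 01111
  pos 6: 11110 XOR 11101 = 00011
  pos 9: 11100 XOR 11101 = 00001
Remainder = 0010 (nonzero — an error is detected).

0010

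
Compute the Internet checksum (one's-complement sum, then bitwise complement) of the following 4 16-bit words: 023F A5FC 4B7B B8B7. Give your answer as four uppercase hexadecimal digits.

5391

One's-complement addition (fold any carry out of bit 15 back into bit 0):
  0x023F + 0xA5FC = 0x0A83B
  0xA83B + 0x4B7B = 0x0F3B6
  0xF3B6 + 0xB8B7 = 0x1AC6D → wrap carry → 0xAC6E
One's-complement sum = 0xAC6E.
Checksum = ~0xAC6E & 0xFFFF = 0x5391.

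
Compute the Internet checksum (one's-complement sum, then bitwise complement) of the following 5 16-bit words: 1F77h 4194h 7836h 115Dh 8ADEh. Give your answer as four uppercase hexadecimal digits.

One's-complement addition (fold any carry out of bit 15 back into bit 0):
  0x1F77 + 0x4194 = 0x0610B
  0x610B + 0x7836 = 0x0D941
  0xD941 + 0x115D = 0x0EA9E
  0xEA9E + 0x8ADE = 0x1757C → wrap carry → 0x757D
One's-complement sum = 0x757D.
Checksum = ~0x757D & 0xFFFF = 0x8A82.

8A82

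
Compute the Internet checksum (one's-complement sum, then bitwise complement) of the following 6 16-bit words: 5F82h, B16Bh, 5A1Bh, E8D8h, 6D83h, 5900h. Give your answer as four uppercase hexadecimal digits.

One's-complement addition (fold any carry out of bit 15 back into bit 0):
  0x5F82 + 0xB16B = 0x110ED → wrap carry → 0x10EE
  0x10EE + 0x5A1B = 0x06B09
  0x6B09 + 0xE8D8 = 0x153E1 → wrap carry → 0x53E2
  0x53E2 + 0x6D83 = 0x0C165
  0xC165 + 0x5900 = 0x11A65 → wrap carry → 0x1A66
One's-complement sum = 0x1A66.
Checksum = ~0x1A66 & 0xFFFF = 0xE599.

E599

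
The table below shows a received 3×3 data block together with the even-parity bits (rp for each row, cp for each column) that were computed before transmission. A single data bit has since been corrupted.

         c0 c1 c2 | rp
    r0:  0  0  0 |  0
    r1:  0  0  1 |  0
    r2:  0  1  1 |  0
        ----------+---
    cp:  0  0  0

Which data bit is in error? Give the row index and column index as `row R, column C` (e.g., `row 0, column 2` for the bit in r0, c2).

Recompute each row's even parity and compare to rp:
  r0: data parity 0, sent rp 0 → ok
  r1: data parity 1, sent rp 0 → mismatch
  r2: data parity 0, sent rp 0 → ok
Recompute each column's even parity and compare to cp:
  c0: data parity 0, sent cp 0 → ok
  c1: data parity 1, sent cp 0 → mismatch
  c2: data parity 0, sent cp 0 → ok
Exactly one row (r1) and one column (c1) fail → the flipped bit is at their intersection.

row 1, column 1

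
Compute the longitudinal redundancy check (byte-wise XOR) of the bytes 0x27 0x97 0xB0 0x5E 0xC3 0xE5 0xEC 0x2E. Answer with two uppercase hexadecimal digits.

XOR the bytes together:
  start with 0x27
  0x27 ⊕ 0x97 = 0xB0
  0xB0 ⊕ 0xB0 = 0x00
  0x00 ⊕ 0x5E = 0x5E
  0x5E ⊕ 0xC3 = 0x9D
  0x9D ⊕ 0xE5 = 0x78
  0x78 ⊕ 0xEC = 0x94
  0x94 ⊕ 0x2E = 0xBA

BA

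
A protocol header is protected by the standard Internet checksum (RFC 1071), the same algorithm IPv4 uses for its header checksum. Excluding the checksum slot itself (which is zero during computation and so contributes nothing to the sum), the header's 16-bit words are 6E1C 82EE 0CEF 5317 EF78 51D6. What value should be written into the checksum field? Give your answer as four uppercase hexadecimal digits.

6D9F

One's-complement addition (fold any carry out of bit 15 back into bit 0):
  0x6E1C + 0x82EE = 0x0F10A
  0xF10A + 0x0CEF = 0x0FDF9
  0xFDF9 + 0x5317 = 0x15110 → wrap carry → 0x5111
  0x5111 + 0xEF78 = 0x14089 → wrap carry → 0x408A
  0x408A + 0x51D6 = 0x09260
One's-complement sum = 0x9260.
Checksum = ~0x9260 & 0xFFFF = 0x6D9F.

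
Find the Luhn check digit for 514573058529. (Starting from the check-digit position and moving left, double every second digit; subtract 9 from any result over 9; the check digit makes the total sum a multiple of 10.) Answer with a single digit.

Partial digits right→left: 9 2 5 8 5 0 3 7 5 4 1 5
Double every second digit counting from the check-digit position (so the 1st, 3rd, 5th, ... of the partial from the right).
  doubled (with −9 where >9): 9 1 1 6 1 2 → sum 20
  kept as-is: 2 8 0 7 4 5 → sum 26
Total = 20 + 26 = 46.
Check digit = (10 − (46 mod 10)) mod 10 = 4.

4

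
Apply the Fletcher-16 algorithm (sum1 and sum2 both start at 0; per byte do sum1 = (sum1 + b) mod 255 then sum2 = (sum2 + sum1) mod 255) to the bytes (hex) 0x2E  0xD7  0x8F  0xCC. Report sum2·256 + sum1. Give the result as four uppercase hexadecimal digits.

2C62

Running sums (mod 255):
  after byte 0 (0x2E): sum1=46, sum2=46
  after byte 1 (0xD7): sum1=6, sum2=52
  after byte 2 (0x8F): sum1=149, sum2=201
  after byte 3 (0xCC): sum1=98, sum2=44
Checksum = sum2·256 + sum1 = 44·256 + 98 = 11362 = 0x2C62.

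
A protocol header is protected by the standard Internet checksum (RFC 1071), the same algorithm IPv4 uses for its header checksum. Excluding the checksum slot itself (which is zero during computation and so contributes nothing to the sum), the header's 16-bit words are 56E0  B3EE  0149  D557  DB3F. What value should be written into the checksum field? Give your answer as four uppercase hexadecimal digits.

One's-complement addition (fold any carry out of bit 15 back into bit 0):
  0x56E0 + 0xB3EE = 0x10ACE → wrap carry → 0x0ACF
  0x0ACF + 0x0149 = 0x00C18
  0x0C18 + 0xD557 = 0x0E16F
  0xE16F + 0xDB3F = 0x1BCAE → wrap carry → 0xBCAF
One's-complement sum = 0xBCAF.
Checksum = ~0xBCAF & 0xFFFF = 0x4350.

4350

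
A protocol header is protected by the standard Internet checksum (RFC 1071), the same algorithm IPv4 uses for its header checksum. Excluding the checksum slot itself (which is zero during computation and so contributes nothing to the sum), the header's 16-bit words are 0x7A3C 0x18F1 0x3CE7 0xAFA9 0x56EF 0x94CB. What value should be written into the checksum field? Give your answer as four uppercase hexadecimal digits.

One's-complement addition (fold any carry out of bit 15 back into bit 0):
  0x7A3C + 0x18F1 = 0x0932D
  0x932D + 0x3CE7 = 0x0D014
  0xD014 + 0xAFA9 = 0x17FBD → wrap carry → 0x7FBE
  0x7FBE + 0x56EF = 0x0D6AD
  0xD6AD + 0x94CB = 0x16B78 → wrap carry → 0x6B79
One's-complement sum = 0x6B79.
Checksum = ~0x6B79 & 0xFFFF = 0x9486.

9486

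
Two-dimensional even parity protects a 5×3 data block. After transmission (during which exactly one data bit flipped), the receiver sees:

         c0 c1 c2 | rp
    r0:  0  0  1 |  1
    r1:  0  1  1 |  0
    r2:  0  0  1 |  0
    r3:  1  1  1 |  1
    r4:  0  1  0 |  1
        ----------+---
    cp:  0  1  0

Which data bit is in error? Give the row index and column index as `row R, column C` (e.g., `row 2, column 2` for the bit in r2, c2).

row 2, column 0

Recompute each row's even parity and compare to rp:
  r0: data parity 1, sent rp 1 → ok
  r1: data parity 0, sent rp 0 → ok
  r2: data parity 1, sent rp 0 → mismatch
  r3: data parity 1, sent rp 1 → ok
  r4: data parity 1, sent rp 1 → ok
Recompute each column's even parity and compare to cp:
  c0: data parity 1, sent cp 0 → mismatch
  c1: data parity 1, sent cp 1 → ok
  c2: data parity 0, sent cp 0 → ok
Exactly one row (r2) and one column (c0) fail → the flipped bit is at their intersection.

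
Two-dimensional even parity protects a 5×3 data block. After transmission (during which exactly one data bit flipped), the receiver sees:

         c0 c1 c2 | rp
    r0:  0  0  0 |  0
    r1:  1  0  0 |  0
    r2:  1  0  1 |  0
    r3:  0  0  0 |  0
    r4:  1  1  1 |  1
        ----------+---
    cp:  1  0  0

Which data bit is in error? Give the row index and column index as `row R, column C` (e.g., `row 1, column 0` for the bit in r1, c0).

Recompute each row's even parity and compare to rp:
  r0: data parity 0, sent rp 0 → ok
  r1: data parity 1, sent rp 0 → mismatch
  r2: data parity 0, sent rp 0 → ok
  r3: data parity 0, sent rp 0 → ok
  r4: data parity 1, sent rp 1 → ok
Recompute each column's even parity and compare to cp:
  c0: data parity 1, sent cp 1 → ok
  c1: data parity 1, sent cp 0 → mismatch
  c2: data parity 0, sent cp 0 → ok
Exactly one row (r1) and one column (c1) fail → the flipped bit is at their intersection.

row 1, column 1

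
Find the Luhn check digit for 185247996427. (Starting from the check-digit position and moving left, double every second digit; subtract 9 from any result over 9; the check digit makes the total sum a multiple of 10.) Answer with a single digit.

5

Partial digits right→left: 7 2 4 6 9 9 7 4 2 5 8 1
Double every second digit counting from the check-digit position (so the 1st, 3rd, 5th, ... of the partial from the right).
  doubled (with −9 where >9): 5 8 9 5 4 7 → sum 38
  kept as-is: 2 6 9 4 5 1 → sum 27
Total = 38 + 27 = 65.
Check digit = (10 − (65 mod 10)) mod 10 = 5.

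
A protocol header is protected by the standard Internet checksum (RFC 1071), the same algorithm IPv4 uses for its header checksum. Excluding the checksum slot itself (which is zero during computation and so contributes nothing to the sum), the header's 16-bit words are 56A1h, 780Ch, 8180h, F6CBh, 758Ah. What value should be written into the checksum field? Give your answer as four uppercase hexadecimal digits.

437B

One's-complement addition (fold any carry out of bit 15 back into bit 0):
  0x56A1 + 0x780C = 0x0CEAD
  0xCEAD + 0x8180 = 0x1502D → wrap carry → 0x502E
  0x502E + 0xF6CB = 0x146F9 → wrap carry → 0x46FA
  0x46FA + 0x758A = 0x0BC84
One's-complement sum = 0xBC84.
Checksum = ~0xBC84 & 0xFFFF = 0x437B.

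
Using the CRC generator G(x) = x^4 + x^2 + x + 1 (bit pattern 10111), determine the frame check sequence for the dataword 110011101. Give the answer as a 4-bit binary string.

0110

Append 4 zeros: 1100111010000. Divide by 10111 (XOR where the leading bit is 1):
  pos 0: 11001 XOR 10111 = 01110
  pos 1: 11101 XOR 10111 = 01010
  pos 2: 10101 XOR 10111 = 00010
  pos 5: 10010 XOR 10111 = 00101
  pos 7: 10100 XOR 10111 = 00011
Remainder (last 4 bits) = 0110. This is the CRC / FCS.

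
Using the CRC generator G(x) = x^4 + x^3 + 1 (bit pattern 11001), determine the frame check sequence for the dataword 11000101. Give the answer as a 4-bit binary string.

Append 4 zeros: 110001010000. Divide by 11001 (XOR where the leading bit is 1):
  pos 0: 11000 XOR 11001 = 00001
  pos 4: 11010 XOR 11001 = 00011
  pos 7: 11000 XOR 11001 = 00001
Remainder (last 4 bits) = 0001. This is the CRC / FCS.

0001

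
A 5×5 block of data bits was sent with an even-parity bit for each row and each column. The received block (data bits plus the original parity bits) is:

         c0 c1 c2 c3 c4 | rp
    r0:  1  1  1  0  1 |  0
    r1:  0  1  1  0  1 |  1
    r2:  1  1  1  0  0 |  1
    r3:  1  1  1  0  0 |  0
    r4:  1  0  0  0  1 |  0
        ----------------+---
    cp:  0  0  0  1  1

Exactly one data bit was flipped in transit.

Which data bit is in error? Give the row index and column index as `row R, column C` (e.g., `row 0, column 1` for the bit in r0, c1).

Recompute each row's even parity and compare to rp:
  r0: data parity 0, sent rp 0 → ok
  r1: data parity 1, sent rp 1 → ok
  r2: data parity 1, sent rp 1 → ok
  r3: data parity 1, sent rp 0 → mismatch
  r4: data parity 0, sent rp 0 → ok
Recompute each column's even parity and compare to cp:
  c0: data parity 0, sent cp 0 → ok
  c1: data parity 0, sent cp 0 → ok
  c2: data parity 0, sent cp 0 → ok
  c3: data parity 0, sent cp 1 → mismatch
  c4: data parity 1, sent cp 1 → ok
Exactly one row (r3) and one column (c3) fail → the flipped bit is at their intersection.

row 3, column 3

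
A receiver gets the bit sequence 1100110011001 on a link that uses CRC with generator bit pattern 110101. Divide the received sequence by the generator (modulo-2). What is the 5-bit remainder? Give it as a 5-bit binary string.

Modulo-2 division of 1100110011001 by 110101:
  pos 0: 110011 XOR 110101 = 000110
  pos 3: 110001 XOR 110101 = 000100
  pos 6: 100100 XOR 110101 = 010001
  pos 7: 100011 XOR 110101 = 010110
Remainder = 10110 (nonzero — an error is detected).

10110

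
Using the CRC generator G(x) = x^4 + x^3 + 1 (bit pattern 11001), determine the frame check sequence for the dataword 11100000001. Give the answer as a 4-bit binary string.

Append 4 zeros: 111000000010000. Divide by 11001 (XOR where the leading bit is 1):
  pos 0: 11100 XOR 11001 = 00101
  pos 2: 10100 XOR 11001 = 01101
  pos 3: 11010 XOR 11001 = 00011
  pos 6: 11001 XOR 11001 = 00000
Remainder (last 4 bits) = 0000. This is the CRC / FCS.

0000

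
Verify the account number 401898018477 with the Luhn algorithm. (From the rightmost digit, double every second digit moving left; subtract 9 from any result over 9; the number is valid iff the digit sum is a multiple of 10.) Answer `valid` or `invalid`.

From the right, keep odd positions and double even positions (subtract 9 from any doubled value over 9):
  doubled (positions 2,4,...): 5 7 0 9 2 8 → sum 31
  kept (positions 1,3,...): 7 4 1 8 8 0 → sum 28
Total = 59.
59 mod 10 = 9, so the number is invalid.

invalid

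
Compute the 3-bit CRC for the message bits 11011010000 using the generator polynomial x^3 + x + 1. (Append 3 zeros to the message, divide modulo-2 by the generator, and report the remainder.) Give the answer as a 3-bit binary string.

Append 3 zeros: 11011010000000. Divide by 1011 (XOR where the leading bit is 1):
  pos 0: 1101 XOR 1011 = 0110
  pos 1: 1101 XOR 1011 = 0110
  pos 2: 1100 XOR 1011 = 0111
  pos 3: 1111 XOR 1011 = 0100
  pos 4: 1000 XOR 1011 = 0011
  pos 6: 1100 XOR 1011 = 0111
  pos 7: 1110 XOR 1011 = 0101
  pos 8: 1010 XOR 1011 = 0001
Remainder (last 3 bits) = 100. This is the CRC / FCS.

100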